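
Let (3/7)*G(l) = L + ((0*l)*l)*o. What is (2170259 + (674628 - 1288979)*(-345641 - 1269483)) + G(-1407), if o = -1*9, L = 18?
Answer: 992255214825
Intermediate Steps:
o = -9
G(l) = 42 (G(l) = 7*(18 + ((0*l)*l)*(-9))/3 = 7*(18 + (0*l)*(-9))/3 = 7*(18 + 0*(-9))/3 = 7*(18 + 0)/3 = (7/3)*18 = 42)
(2170259 + (674628 - 1288979)*(-345641 - 1269483)) + G(-1407) = (2170259 + (674628 - 1288979)*(-345641 - 1269483)) + 42 = (2170259 - 614351*(-1615124)) + 42 = (2170259 + 992253044524) + 42 = 992255214783 + 42 = 992255214825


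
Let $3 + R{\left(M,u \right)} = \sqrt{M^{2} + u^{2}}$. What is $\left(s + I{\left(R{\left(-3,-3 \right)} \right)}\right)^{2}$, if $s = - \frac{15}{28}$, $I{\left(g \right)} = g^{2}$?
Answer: $\frac{1057113}{784} - \frac{6669 \sqrt{2}}{7} \approx 1.017$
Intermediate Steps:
$R{\left(M,u \right)} = -3 + \sqrt{M^{2} + u^{2}}$
$s = - \frac{15}{28}$ ($s = \left(-15\right) \frac{1}{28} = - \frac{15}{28} \approx -0.53571$)
$\left(s + I{\left(R{\left(-3,-3 \right)} \right)}\right)^{2} = \left(- \frac{15}{28} + \left(-3 + \sqrt{\left(-3\right)^{2} + \left(-3\right)^{2}}\right)^{2}\right)^{2} = \left(- \frac{15}{28} + \left(-3 + \sqrt{9 + 9}\right)^{2}\right)^{2} = \left(- \frac{15}{28} + \left(-3 + \sqrt{18}\right)^{2}\right)^{2} = \left(- \frac{15}{28} + \left(-3 + 3 \sqrt{2}\right)^{2}\right)^{2}$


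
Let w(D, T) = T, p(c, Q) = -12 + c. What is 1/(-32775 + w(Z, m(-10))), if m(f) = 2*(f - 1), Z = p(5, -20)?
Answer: -1/32797 ≈ -3.0491e-5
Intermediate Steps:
Z = -7 (Z = -12 + 5 = -7)
m(f) = -2 + 2*f (m(f) = 2*(-1 + f) = -2 + 2*f)
1/(-32775 + w(Z, m(-10))) = 1/(-32775 + (-2 + 2*(-10))) = 1/(-32775 + (-2 - 20)) = 1/(-32775 - 22) = 1/(-32797) = -1/32797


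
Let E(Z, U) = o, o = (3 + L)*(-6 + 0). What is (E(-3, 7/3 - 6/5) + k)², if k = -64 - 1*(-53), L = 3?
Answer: 2209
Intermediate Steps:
o = -36 (o = (3 + 3)*(-6 + 0) = 6*(-6) = -36)
E(Z, U) = -36
k = -11 (k = -64 + 53 = -11)
(E(-3, 7/3 - 6/5) + k)² = (-36 - 11)² = (-47)² = 2209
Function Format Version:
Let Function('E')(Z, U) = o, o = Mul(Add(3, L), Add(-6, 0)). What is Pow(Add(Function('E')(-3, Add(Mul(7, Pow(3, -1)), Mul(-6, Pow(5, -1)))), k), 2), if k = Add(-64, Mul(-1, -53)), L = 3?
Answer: 2209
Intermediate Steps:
o = -36 (o = Mul(Add(3, 3), Add(-6, 0)) = Mul(6, -6) = -36)
Function('E')(Z, U) = -36
k = -11 (k = Add(-64, 53) = -11)
Pow(Add(Function('E')(-3, Add(Mul(7, Pow(3, -1)), Mul(-6, Pow(5, -1)))), k), 2) = Pow(Add(-36, -11), 2) = Pow(-47, 2) = 2209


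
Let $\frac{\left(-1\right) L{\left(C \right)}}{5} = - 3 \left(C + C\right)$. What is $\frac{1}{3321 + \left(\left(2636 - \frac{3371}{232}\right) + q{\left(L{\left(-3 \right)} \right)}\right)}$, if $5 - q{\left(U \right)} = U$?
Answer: $\frac{232}{1400693} \approx 0.00016563$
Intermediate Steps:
$L{\left(C \right)} = 30 C$ ($L{\left(C \right)} = - 5 \left(- 3 \left(C + C\right)\right) = - 5 \left(- 3 \cdot 2 C\right) = - 5 \left(- 6 C\right) = 30 C$)
$q{\left(U \right)} = 5 - U$
$\frac{1}{3321 + \left(\left(2636 - \frac{3371}{232}\right) + q{\left(L{\left(-3 \right)} \right)}\right)} = \frac{1}{3321 - \left(-2641 - 90 + \frac{3371}{232}\right)} = \frac{1}{3321 + \left(\left(2636 - \frac{3371}{232}\right) + \left(5 - -90\right)\right)} = \frac{1}{3321 + \left(\left(2636 - \frac{3371}{232}\right) + \left(5 + 90\right)\right)} = \frac{1}{3321 + \left(\frac{608181}{232} + 95\right)} = \frac{1}{3321 + \frac{630221}{232}} = \frac{1}{\frac{1400693}{232}} = \frac{232}{1400693}$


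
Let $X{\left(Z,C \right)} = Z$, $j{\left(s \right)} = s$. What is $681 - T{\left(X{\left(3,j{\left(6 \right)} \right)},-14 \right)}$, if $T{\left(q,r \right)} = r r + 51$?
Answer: $434$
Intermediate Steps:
$T{\left(q,r \right)} = 51 + r^{2}$ ($T{\left(q,r \right)} = r^{2} + 51 = 51 + r^{2}$)
$681 - T{\left(X{\left(3,j{\left(6 \right)} \right)},-14 \right)} = 681 - \left(51 + \left(-14\right)^{2}\right) = 681 - \left(51 + 196\right) = 681 - 247 = 434$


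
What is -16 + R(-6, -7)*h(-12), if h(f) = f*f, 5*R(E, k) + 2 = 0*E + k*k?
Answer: 6688/5 ≈ 1337.6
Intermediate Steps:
R(E, k) = -2/5 + k**2/5 (R(E, k) = -2/5 + (0*E + k*k)/5 = -2/5 + (0 + k**2)/5 = -2/5 + k**2/5)
h(f) = f**2
-16 + R(-6, -7)*h(-12) = -16 + (-2/5 + (1/5)*(-7)**2)*(-12)**2 = -16 + (-2/5 + (1/5)*49)*144 = -16 + (-2/5 + 49/5)*144 = -16 + (47/5)*144 = -16 + 6768/5 = 6688/5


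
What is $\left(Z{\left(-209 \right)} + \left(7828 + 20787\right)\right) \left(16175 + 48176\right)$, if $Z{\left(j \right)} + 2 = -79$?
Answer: $1836191434$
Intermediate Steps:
$Z{\left(j \right)} = -81$ ($Z{\left(j \right)} = -2 - 79 = -81$)
$\left(Z{\left(-209 \right)} + \left(7828 + 20787\right)\right) \left(16175 + 48176\right) = \left(-81 + \left(7828 + 20787\right)\right) \left(16175 + 48176\right) = \left(-81 + 28615\right) 64351 = 28534 \cdot 64351 = 1836191434$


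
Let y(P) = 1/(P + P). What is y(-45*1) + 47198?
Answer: 4247819/90 ≈ 47198.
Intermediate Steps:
y(P) = 1/(2*P)
y(-45*1) + 47198 = 1/(2*((-45*1))) + 47198 = (1/2)/(-45) + 47198 = (1/2)*(-1/45) + 47198 = -1/90 + 47198 = 4247819/90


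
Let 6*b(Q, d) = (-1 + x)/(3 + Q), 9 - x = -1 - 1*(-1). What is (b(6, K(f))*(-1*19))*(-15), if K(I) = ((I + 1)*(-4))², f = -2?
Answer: 380/9 ≈ 42.222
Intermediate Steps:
x = 9 (x = 9 - (-1 - 1*(-1)) = 9 - (-1 + 1) = 9 - 1*0 = 9 + 0 = 9)
K(I) = (-4 - 4*I)² (K(I) = ((1 + I)*(-4))² = (-4 - 4*I)²)
b(Q, d) = 4/(3*(3 + Q)) (b(Q, d) = ((-1 + 9)/(3 + Q))/6 = (8/(3 + Q))/6 = 4/(3*(3 + Q)))
(b(6, K(f))*(-1*19))*(-15) = ((4/(3*(3 + 6)))*(-1*19))*(-15) = (((4/3)/9)*(-19))*(-15) = (((4/3)*(⅑))*(-19))*(-15) = ((4/27)*(-19))*(-15) = -76/27*(-15) = 380/9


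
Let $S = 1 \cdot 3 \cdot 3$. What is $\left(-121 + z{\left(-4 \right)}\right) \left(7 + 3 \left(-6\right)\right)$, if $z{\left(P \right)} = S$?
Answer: $1232$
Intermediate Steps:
$S = 9$ ($S = 3 \cdot 3 = 9$)
$z{\left(P \right)} = 9$
$\left(-121 + z{\left(-4 \right)}\right) \left(7 + 3 \left(-6\right)\right) = \left(-121 + 9\right) \left(7 + 3 \left(-6\right)\right) = - 112 \left(7 - 18\right) = \left(-112\right) \left(-11\right) = 1232$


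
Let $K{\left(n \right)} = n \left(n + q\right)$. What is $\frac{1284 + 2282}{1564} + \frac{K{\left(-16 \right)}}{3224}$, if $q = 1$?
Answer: $\frac{742009}{315146} \approx 2.3545$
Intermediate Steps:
$K{\left(n \right)} = n \left(1 + n\right)$ ($K{\left(n \right)} = n \left(n + 1\right) = n \left(1 + n\right)$)
$\frac{1284 + 2282}{1564} + \frac{K{\left(-16 \right)}}{3224} = \frac{1284 + 2282}{1564} + \frac{\left(-16\right) \left(1 - 16\right)}{3224} = 3566 \cdot \frac{1}{1564} + \left(-16\right) \left(-15\right) \frac{1}{3224} = \frac{1783}{782} + 240 \cdot \frac{1}{3224} = \frac{1783}{782} + \frac{30}{403} = \frac{742009}{315146}$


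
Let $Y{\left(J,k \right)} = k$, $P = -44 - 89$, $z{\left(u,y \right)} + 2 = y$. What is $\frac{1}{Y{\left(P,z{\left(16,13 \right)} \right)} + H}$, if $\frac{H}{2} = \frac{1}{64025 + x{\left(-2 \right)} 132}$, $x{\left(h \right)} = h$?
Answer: $\frac{63761}{701373} \approx 0.090909$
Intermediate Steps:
$z{\left(u,y \right)} = -2 + y$
$P = -133$ ($P = -44 - 89 = -133$)
$H = \frac{2}{63761}$ ($H = \frac{2}{64025 - 264} = \frac{2}{63761} \approx 3.1367 \cdot 10^{-5}$)
$\frac{1}{Y{\left(P,z{\left(16,13 \right)} \right)} + H} = \frac{1}{\left(-2 + 13\right) + \frac{2}{63761}} = \frac{1}{11 + \frac{2}{63761}} = \frac{1}{\frac{701373}{63761}} = \frac{63761}{701373}$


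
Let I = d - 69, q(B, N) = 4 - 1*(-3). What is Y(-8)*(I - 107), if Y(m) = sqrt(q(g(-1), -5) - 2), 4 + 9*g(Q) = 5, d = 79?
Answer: -97*sqrt(5) ≈ -216.90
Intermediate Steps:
g(Q) = 1/9 (g(Q) = -4/9 + (1/9)*5 = -4/9 + 5/9 = 1/9)
q(B, N) = 7 (q(B, N) = 4 + 3 = 7)
Y(m) = sqrt(5) (Y(m) = sqrt(7 - 2) = sqrt(5))
I = 10 (I = 79 - 69 = 10)
Y(-8)*(I - 107) = sqrt(5)*(10 - 107) = sqrt(5)*(-97) = -97*sqrt(5)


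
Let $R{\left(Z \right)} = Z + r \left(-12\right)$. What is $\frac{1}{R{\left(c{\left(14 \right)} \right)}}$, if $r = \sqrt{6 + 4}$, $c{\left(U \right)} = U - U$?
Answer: $- \frac{\sqrt{10}}{120} \approx -0.026352$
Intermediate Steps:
$c{\left(U \right)} = 0$
$r = \sqrt{10} \approx 3.1623$
$R{\left(Z \right)} = Z - 12 \sqrt{10}$ ($R{\left(Z \right)} = Z + \sqrt{10} \left(-12\right) = Z - 12 \sqrt{10}$)
$\frac{1}{R{\left(c{\left(14 \right)} \right)}} = \frac{1}{0 - 12 \sqrt{10}} = \frac{1}{\left(-12\right) \sqrt{10}} = - \frac{\sqrt{10}}{120}$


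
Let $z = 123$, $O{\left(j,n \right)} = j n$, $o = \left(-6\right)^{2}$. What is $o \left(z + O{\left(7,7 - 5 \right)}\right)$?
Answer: $4932$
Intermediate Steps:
$o = 36$
$o \left(z + O{\left(7,7 - 5 \right)}\right) = 36 \left(123 + 7 \left(7 - 5\right)\right) = 36 \left(123 + 7 \cdot 2\right) = 36 \left(123 + 14\right) = 36 \cdot 137 = 4932$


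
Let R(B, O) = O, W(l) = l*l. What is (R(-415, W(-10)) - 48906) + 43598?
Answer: -5208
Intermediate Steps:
W(l) = l²
(R(-415, W(-10)) - 48906) + 43598 = ((-10)² - 48906) + 43598 = (100 - 48906) + 43598 = -48806 + 43598 = -5208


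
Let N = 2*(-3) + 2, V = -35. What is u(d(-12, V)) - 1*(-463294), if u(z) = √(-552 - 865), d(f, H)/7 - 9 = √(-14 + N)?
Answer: 463294 + I*√1417 ≈ 4.6329e+5 + 37.643*I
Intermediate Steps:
N = -4 (N = -6 + 2 = -4)
d(f, H) = 63 + 21*I*√2 (d(f, H) = 63 + 7*√(-14 - 4) = 63 + 7*√(-18) = 63 + 7*(3*I*√2) = 63 + 21*I*√2)
u(z) = I*√1417 (u(z) = √(-1417) = I*√1417)
u(d(-12, V)) - 1*(-463294) = I*√1417 - 1*(-463294) = I*√1417 + 463294 = 463294 + I*√1417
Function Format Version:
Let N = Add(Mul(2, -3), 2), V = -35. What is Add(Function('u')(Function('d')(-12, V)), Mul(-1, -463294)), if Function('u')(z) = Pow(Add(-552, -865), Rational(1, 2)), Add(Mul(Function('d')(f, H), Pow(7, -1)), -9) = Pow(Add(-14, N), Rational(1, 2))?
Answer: Add(463294, Mul(I, Pow(1417, Rational(1, 2)))) ≈ Add(4.6329e+5, Mul(37.643, I))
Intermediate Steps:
N = -4 (N = Add(-6, 2) = -4)
Function('d')(f, H) = Add(63, Mul(21, I, Pow(2, Rational(1, 2)))) (Function('d')(f, H) = Add(63, Mul(7, Pow(Add(-14, -4), Rational(1, 2)))) = Add(63, Mul(7, Pow(-18, Rational(1, 2)))) = Add(63, Mul(7, Mul(3, I, Pow(2, Rational(1, 2))))) = Add(63, Mul(21, I, Pow(2, Rational(1, 2)))))
Function('u')(z) = Mul(I, Pow(1417, Rational(1, 2))) (Function('u')(z) = Pow(-1417, Rational(1, 2)) = Mul(I, Pow(1417, Rational(1, 2))))
Add(Function('u')(Function('d')(-12, V)), Mul(-1, -463294)) = Add(Mul(I, Pow(1417, Rational(1, 2))), Mul(-1, -463294)) = Add(Mul(I, Pow(1417, Rational(1, 2))), 463294) = Add(463294, Mul(I, Pow(1417, Rational(1, 2))))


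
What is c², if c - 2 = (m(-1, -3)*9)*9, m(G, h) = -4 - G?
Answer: 58081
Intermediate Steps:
c = -241 (c = 2 + ((-4 - 1*(-1))*9)*9 = 2 + ((-4 + 1)*9)*9 = 2 - 3*9*9 = 2 - 27*9 = 2 - 243 = -241)
c² = (-241)² = 58081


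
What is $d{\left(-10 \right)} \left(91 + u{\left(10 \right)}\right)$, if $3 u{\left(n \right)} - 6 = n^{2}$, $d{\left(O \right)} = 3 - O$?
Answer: $\frac{4927}{3} \approx 1642.3$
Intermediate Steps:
$u{\left(n \right)} = 2 + \frac{n^{2}}{3}$
$d{\left(-10 \right)} \left(91 + u{\left(10 \right)}\right) = \left(3 - -10\right) \left(91 + \left(2 + \frac{10^{2}}{3}\right)\right) = \left(3 + 10\right) \left(91 + \left(2 + \frac{1}{3} \cdot 100\right)\right) = 13 \left(91 + \left(2 + \frac{100}{3}\right)\right) = 13 \left(91 + \frac{106}{3}\right) = 13 \cdot \frac{379}{3} = \frac{4927}{3}$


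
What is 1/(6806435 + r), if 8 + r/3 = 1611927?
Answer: 1/11642192 ≈ 8.5894e-8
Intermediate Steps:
r = 4835757 (r = -24 + 3*1611927 = -24 + 4835781 = 4835757)
1/(6806435 + r) = 1/(6806435 + 4835757) = 1/11642192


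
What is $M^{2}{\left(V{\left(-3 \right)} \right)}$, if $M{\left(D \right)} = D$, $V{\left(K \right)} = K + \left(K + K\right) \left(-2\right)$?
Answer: $81$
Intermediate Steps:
$V{\left(K \right)} = - 3 K$ ($V{\left(K \right)} = K + 2 K \left(-2\right) = K - 4 K = - 3 K$)
$M^{2}{\left(V{\left(-3 \right)} \right)} = \left(\left(-3\right) \left(-3\right)\right)^{2} = 9^{2} = 81$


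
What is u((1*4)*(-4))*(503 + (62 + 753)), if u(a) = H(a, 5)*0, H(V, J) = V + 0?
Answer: 0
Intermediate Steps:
H(V, J) = V
u(a) = 0 (u(a) = a*0 = 0)
u((1*4)*(-4))*(503 + (62 + 753)) = 0*(503 + (62 + 753)) = 0*(503 + 815) = 0*1318 = 0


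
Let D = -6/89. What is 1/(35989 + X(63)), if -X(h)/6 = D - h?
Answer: 89/3236699 ≈ 2.7497e-5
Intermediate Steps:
D = -6/89 (D = -6*1/89 = -6/89 ≈ -0.067416)
X(h) = 36/89 + 6*h (X(h) = -6*(-6/89 - h) = 36/89 + 6*h)
1/(35989 + X(63)) = 1/(35989 + (36/89 + 6*63)) = 1/(35989 + (36/89 + 378)) = 1/(35989 + 33678/89) = 1/(3236699/89) = 89/3236699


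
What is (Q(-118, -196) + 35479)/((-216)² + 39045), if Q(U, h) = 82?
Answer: 35561/85701 ≈ 0.41494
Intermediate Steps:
(Q(-118, -196) + 35479)/((-216)² + 39045) = (82 + 35479)/((-216)² + 39045) = 35561/(46656 + 39045) = 35561/85701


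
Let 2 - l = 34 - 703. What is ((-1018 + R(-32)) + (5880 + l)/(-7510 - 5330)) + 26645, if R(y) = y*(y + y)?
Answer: 355340449/12840 ≈ 27675.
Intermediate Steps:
l = 671 (l = 2 - (34 - 703) = 2 - 1*(-669) = 2 + 669 = 671)
R(y) = 2*y² (R(y) = y*(2*y) = 2*y²)
((-1018 + R(-32)) + (5880 + l)/(-7510 - 5330)) + 26645 = ((-1018 + 2*(-32)²) + (5880 + 671)/(-7510 - 5330)) + 26645 = ((-1018 + 2*1024) + 6551/(-12840)) + 26645 = ((-1018 + 2048) + 6551*(-1/12840)) + 26645 = (1030 - 6551/12840) + 26645 = 13218649/12840 + 26645 = 355340449/12840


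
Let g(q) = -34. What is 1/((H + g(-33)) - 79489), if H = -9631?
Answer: -1/89154 ≈ -1.1217e-5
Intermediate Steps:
1/((H + g(-33)) - 79489) = 1/((-9631 - 34) - 79489) = 1/(-9665 - 79489) = 1/(-89154) = -1/89154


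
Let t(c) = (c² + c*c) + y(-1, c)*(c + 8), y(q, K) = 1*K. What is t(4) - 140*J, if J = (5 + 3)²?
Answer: -8880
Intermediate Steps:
J = 64 (J = 8² = 64)
y(q, K) = K
t(c) = 2*c² + c*(8 + c) (t(c) = (c² + c*c) + c*(c + 8) = (c² + c²) + c*(8 + c) = 2*c² + c*(8 + c))
t(4) - 140*J = 4*(8 + 3*4) - 140*64 = 4*(8 + 12) - 8960 = 4*20 - 8960 = 80 - 8960 = -8880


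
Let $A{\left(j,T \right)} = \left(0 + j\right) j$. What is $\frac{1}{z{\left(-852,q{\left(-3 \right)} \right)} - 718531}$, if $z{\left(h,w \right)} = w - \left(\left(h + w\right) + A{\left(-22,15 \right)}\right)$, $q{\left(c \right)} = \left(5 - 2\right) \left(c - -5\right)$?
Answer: $- \frac{1}{718163} \approx -1.3924 \cdot 10^{-6}$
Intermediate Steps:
$A{\left(j,T \right)} = j^{2}$ ($A{\left(j,T \right)} = j j = j^{2}$)
$q{\left(c \right)} = 15 + 3 c$ ($q{\left(c \right)} = 3 \left(c + 5\right) = 3 \left(5 + c\right) = 15 + 3 c$)
$z{\left(h,w \right)} = -484 - h$ ($z{\left(h,w \right)} = w - \left(\left(h + w\right) + \left(-22\right)^{2}\right) = w - \left(\left(h + w\right) + 484\right) = w - \left(484 + h + w\right) = -484 - h$)
$\frac{1}{z{\left(-852,q{\left(-3 \right)} \right)} - 718531} = \frac{1}{\left(-484 - -852\right) - 718531} = \frac{1}{\left(-484 + 852\right) - 718531} = \frac{1}{368 - 718531} = \frac{1}{-718163} = - \frac{1}{718163}$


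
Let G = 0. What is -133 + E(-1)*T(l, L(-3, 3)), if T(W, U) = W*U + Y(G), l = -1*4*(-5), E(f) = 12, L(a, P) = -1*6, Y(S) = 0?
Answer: -1573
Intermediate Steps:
L(a, P) = -6
l = 20 (l = -4*(-5) = 20)
T(W, U) = U*W (T(W, U) = W*U + 0 = U*W + 0 = U*W)
-133 + E(-1)*T(l, L(-3, 3)) = -133 + 12*(-6*20) = -133 + 12*(-120) = -133 - 1440 = -1573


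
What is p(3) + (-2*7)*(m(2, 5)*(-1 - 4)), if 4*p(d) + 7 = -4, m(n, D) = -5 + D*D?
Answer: 5589/4 ≈ 1397.3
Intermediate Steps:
m(n, D) = -5 + D**2
p(d) = -11/4 (p(d) = -7/4 + (1/4)*(-4) = -7/4 - 1 = -11/4)
p(3) + (-2*7)*(m(2, 5)*(-1 - 4)) = -11/4 + (-2*7)*((-5 + 5**2)*(-1 - 4)) = -11/4 - 14*(-5 + 25)*(-5) = -11/4 - 280*(-5) = -11/4 - 14*(-100) = -11/4 + 1400 = 5589/4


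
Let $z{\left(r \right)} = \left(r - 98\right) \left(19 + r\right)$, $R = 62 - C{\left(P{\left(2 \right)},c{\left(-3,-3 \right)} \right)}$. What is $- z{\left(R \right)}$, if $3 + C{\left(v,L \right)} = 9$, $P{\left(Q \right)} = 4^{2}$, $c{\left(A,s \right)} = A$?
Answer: $3150$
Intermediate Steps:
$P{\left(Q \right)} = 16$
$C{\left(v,L \right)} = 6$ ($C{\left(v,L \right)} = -3 + 9 = 6$)
$R = 56$ ($R = 62 - 6 = 56$)
$z{\left(r \right)} = \left(-98 + r\right) \left(19 + r\right)$
$- z{\left(R \right)} = - (-1862 + 56^{2} - 4424) = - (-1862 + 3136 - 4424) = \left(-1\right) \left(-3150\right) = 3150$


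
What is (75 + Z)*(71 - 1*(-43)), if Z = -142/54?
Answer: 74252/9 ≈ 8250.2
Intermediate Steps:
Z = -71/27 (Z = -142*1/54 = -71/27 ≈ -2.6296)
(75 + Z)*(71 - 1*(-43)) = (75 - 71/27)*(71 - 1*(-43)) = 1954*(71 + 43)/27 = (1954/27)*114 = 74252/9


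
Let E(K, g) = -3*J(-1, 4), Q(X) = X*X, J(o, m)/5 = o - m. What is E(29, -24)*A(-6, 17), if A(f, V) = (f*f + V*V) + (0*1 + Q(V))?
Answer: 46050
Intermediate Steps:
J(o, m) = -5*m + 5*o (J(o, m) = 5*(o - m) = -5*m + 5*o)
Q(X) = X²
A(f, V) = f² + 2*V² (A(f, V) = (f*f + V*V) + (0*1 + V²) = (f² + V²) + (0 + V²) = (V² + f²) + V² = f² + 2*V²)
E(K, g) = 75 (E(K, g) = -3*(-5*4 + 5*(-1)) = -3*(-20 - 5) = -3*(-25) = 75)
E(29, -24)*A(-6, 17) = 75*((-6)² + 2*17²) = 75*(36 + 2*289) = 75*(36 + 578) = 75*614 = 46050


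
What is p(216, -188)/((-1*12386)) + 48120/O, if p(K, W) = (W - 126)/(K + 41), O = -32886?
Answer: -12763779503/8723565081 ≈ -1.4631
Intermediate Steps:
p(K, W) = (-126 + W)/(41 + K)
p(216, -188)/((-1*12386)) + 48120/O = ((-126 - 188)/(41 + 216))/((-1*12386)) + 48120/(-32886) = (-314/257)/(-12386) + 48120*(-1/32886) = ((1/257)*(-314))*(-1/12386) - 8020/5481 = -314/257*(-1/12386) - 8020/5481 = 157/1591601 - 8020/5481 = -12763779503/8723565081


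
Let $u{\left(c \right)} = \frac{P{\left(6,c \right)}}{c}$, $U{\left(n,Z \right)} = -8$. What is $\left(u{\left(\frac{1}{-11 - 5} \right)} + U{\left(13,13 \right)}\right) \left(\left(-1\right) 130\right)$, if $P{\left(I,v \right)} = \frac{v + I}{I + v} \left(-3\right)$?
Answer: $-5200$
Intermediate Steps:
$P{\left(I,v \right)} = -3$ ($P{\left(I,v \right)} = \frac{I + v}{I + v} \left(-3\right) = 1 \left(-3\right) = -3$)
$u{\left(c \right)} = - \frac{3}{c}$
$\left(u{\left(\frac{1}{-11 - 5} \right)} + U{\left(13,13 \right)}\right) \left(\left(-1\right) 130\right) = \left(- \frac{3}{\frac{1}{-11 - 5}} - 8\right) \left(\left(-1\right) 130\right) = \left(- \frac{3}{\frac{1}{-16}} - 8\right) \left(-130\right) = \left(- \frac{3}{- \frac{1}{16}} - 8\right) \left(-130\right) = \left(\left(-3\right) \left(-16\right) - 8\right) \left(-130\right) = \left(48 - 8\right) \left(-130\right) = 40 \left(-130\right) = -5200$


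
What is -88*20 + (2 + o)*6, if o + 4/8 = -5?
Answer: -1781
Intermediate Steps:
o = -11/2 (o = -½ - 5 = -11/2 ≈ -5.5000)
-88*20 + (2 + o)*6 = -88*20 + (2 - 11/2)*6 = -1760 - 7/2*6 = -1760 - 21 = -1781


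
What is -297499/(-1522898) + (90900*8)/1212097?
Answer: 1468049071003/1845900097106 ≈ 0.79530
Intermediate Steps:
-297499/(-1522898) + (90900*8)/1212097 = -297499*(-1/1522898) + 727200*(1/1212097) = 297499/1522898 + 727200/1212097 = 1468049071003/1845900097106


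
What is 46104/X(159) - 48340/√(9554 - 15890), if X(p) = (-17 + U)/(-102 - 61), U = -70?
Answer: 2504984/29 + 12085*I*√11/66 ≈ 86379.0 + 607.29*I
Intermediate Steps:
X(p) = 87/163 (X(p) = (-17 - 70)/(-102 - 61) = -87/(-163) = -87*(-1/163) = 87/163)
46104/X(159) - 48340/√(9554 - 15890) = 46104/(87/163) - 48340/√(9554 - 15890) = 46104*(163/87) - 48340*(-I*√11/264) = 2504984/29 - 48340*(-I*√11/264) = 2504984/29 - (-12085)*I*√11/66 = 2504984/29 + 12085*I*√11/66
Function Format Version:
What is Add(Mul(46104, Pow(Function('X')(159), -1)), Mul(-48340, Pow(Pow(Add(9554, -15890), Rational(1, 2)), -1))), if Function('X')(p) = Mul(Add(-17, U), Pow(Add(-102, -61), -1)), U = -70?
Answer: Add(Rational(2504984, 29), Mul(Rational(12085, 66), I, Pow(11, Rational(1, 2)))) ≈ Add(86379., Mul(607.29, I))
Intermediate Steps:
Function('X')(p) = Rational(87, 163) (Function('X')(p) = Mul(Add(-17, -70), Pow(Add(-102, -61), -1)) = Mul(-87, Pow(-163, -1)) = Mul(-87, Rational(-1, 163)) = Rational(87, 163))
Add(Mul(46104, Pow(Function('X')(159), -1)), Mul(-48340, Pow(Pow(Add(9554, -15890), Rational(1, 2)), -1))) = Add(Mul(46104, Pow(Rational(87, 163), -1)), Mul(-48340, Pow(Pow(Add(9554, -15890), Rational(1, 2)), -1))) = Add(Mul(46104, Rational(163, 87)), Mul(-48340, Pow(Pow(-6336, Rational(1, 2)), -1))) = Add(Rational(2504984, 29), Mul(-48340, Pow(Mul(24, I, Pow(11, Rational(1, 2))), -1))) = Add(Rational(2504984, 29), Mul(-48340, Mul(Rational(-1, 264), I, Pow(11, Rational(1, 2))))) = Add(Rational(2504984, 29), Mul(Rational(12085, 66), I, Pow(11, Rational(1, 2))))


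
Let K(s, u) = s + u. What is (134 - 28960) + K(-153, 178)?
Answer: -28801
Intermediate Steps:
(134 - 28960) + K(-153, 178) = (134 - 28960) + (-153 + 178) = -28826 + 25 = -28801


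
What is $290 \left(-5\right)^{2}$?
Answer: $7250$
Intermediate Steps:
$290 \left(-5\right)^{2} = 290 \cdot 25 = 7250$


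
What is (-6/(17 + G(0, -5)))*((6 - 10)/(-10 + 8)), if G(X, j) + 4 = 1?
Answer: -6/7 ≈ -0.85714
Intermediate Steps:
G(X, j) = -3 (G(X, j) = -4 + 1 = -3)
(-6/(17 + G(0, -5)))*((6 - 10)/(-10 + 8)) = (-6/(17 - 3))*((6 - 10)/(-10 + 8)) = (-6/14)*(-4/(-2)) = (-6*1/14)*(-4*(-½)) = -3/7*2 = -6/7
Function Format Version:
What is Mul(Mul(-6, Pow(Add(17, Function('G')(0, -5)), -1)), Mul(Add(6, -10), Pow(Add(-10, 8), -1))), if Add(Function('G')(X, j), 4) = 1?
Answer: Rational(-6, 7) ≈ -0.85714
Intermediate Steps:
Function('G')(X, j) = -3 (Function('G')(X, j) = Add(-4, 1) = -3)
Mul(Mul(-6, Pow(Add(17, Function('G')(0, -5)), -1)), Mul(Add(6, -10), Pow(Add(-10, 8), -1))) = Mul(Mul(-6, Pow(Add(17, -3), -1)), Mul(Add(6, -10), Pow(Add(-10, 8), -1))) = Mul(Mul(-6, Pow(14, -1)), Mul(-4, Pow(-2, -1))) = Mul(Mul(-6, Rational(1, 14)), Mul(-4, Rational(-1, 2))) = Mul(Rational(-3, 7), 2) = Rational(-6, 7)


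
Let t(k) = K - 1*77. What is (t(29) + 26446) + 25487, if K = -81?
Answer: 51775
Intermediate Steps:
t(k) = -158 (t(k) = -81 - 1*77 = -81 - 77 = -158)
(t(29) + 26446) + 25487 = (-158 + 26446) + 25487 = 26288 + 25487 = 51775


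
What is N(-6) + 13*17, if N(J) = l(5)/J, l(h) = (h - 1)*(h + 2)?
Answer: 649/3 ≈ 216.33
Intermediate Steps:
l(h) = (-1 + h)*(2 + h)
N(J) = 28/J (N(J) = (-2 + 5 + 5**2)/J = (-2 + 5 + 25)/J = 28/J)
N(-6) + 13*17 = 28/(-6) + 13*17 = 28*(-1/6) + 221 = -14/3 + 221 = 649/3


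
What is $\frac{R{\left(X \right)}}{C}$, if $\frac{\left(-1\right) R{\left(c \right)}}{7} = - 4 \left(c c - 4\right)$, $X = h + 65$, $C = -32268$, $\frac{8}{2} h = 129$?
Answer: $- \frac{352933}{43024} \approx -8.2032$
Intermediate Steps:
$h = \frac{129}{4}$ ($h = \frac{1}{4} \cdot 129 = \frac{129}{4} \approx 32.25$)
$X = \frac{389}{4}$ ($X = \frac{129}{4} + 65 = \frac{389}{4} \approx 97.25$)
$R{\left(c \right)} = -112 + 28 c^{2}$ ($R{\left(c \right)} = - 7 \left(- 4 \left(c c - 4\right)\right) = - 7 \left(- 4 \left(c^{2} - 4\right)\right) = - 7 \left(- 4 \left(-4 + c^{2}\right)\right) = - 7 \left(16 - 4 c^{2}\right) = -112 + 28 c^{2}$)
$\frac{R{\left(X \right)}}{C} = \frac{-112 + 28 \left(\frac{389}{4}\right)^{2}}{-32268} = \left(-112 + 28 \cdot \frac{151321}{16}\right) \left(- \frac{1}{32268}\right) = \left(-112 + \frac{1059247}{4}\right) \left(- \frac{1}{32268}\right) = \frac{1058799}{4} \left(- \frac{1}{32268}\right) = - \frac{352933}{43024}$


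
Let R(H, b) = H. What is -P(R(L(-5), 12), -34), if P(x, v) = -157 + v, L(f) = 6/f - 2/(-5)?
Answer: 191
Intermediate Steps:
L(f) = 2/5 + 6/f (L(f) = 6/f - 2*(-1/5) = 6/f + 2/5 = 2/5 + 6/f)
-P(R(L(-5), 12), -34) = -(-157 - 34) = -1*(-191) = 191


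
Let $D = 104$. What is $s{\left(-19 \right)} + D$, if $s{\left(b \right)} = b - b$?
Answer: $104$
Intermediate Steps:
$s{\left(b \right)} = 0$
$s{\left(-19 \right)} + D = 0 + 104 = 104$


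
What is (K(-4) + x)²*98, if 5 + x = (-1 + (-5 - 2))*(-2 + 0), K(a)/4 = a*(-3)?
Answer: 341138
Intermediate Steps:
K(a) = -12*a (K(a) = 4*(a*(-3)) = 4*(-3*a) = -12*a)
x = 11 (x = -5 + (-1 + (-5 - 2))*(-2 + 0) = -5 + (-1 - 7)*(-2) = -5 - 8*(-2) = -5 + 16 = 11)
(K(-4) + x)²*98 = (-12*(-4) + 11)²*98 = (48 + 11)²*98 = 59²*98 = 3481*98 = 341138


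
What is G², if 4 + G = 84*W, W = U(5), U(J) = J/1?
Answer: 173056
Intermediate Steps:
U(J) = J (U(J) = J*1 = J)
W = 5
G = 416 (G = -4 + 84*5 = -4 + 420 = 416)
G² = 416² = 173056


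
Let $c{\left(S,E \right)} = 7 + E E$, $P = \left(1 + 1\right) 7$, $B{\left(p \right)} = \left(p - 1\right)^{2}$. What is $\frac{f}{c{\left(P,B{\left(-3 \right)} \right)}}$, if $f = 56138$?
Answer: $\frac{56138}{263} \approx 213.45$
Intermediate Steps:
$B{\left(p \right)} = \left(-1 + p\right)^{2}$
$P = 14$ ($P = 2 \cdot 7 = 14$)
$c{\left(S,E \right)} = 7 + E^{2}$
$\frac{f}{c{\left(P,B{\left(-3 \right)} \right)}} = \frac{56138}{7 + \left(\left(-1 - 3\right)^{2}\right)^{2}} = \frac{56138}{7 + \left(\left(-4\right)^{2}\right)^{2}} = \frac{56138}{7 + 16^{2}} = \frac{56138}{7 + 256} = \frac{56138}{263}$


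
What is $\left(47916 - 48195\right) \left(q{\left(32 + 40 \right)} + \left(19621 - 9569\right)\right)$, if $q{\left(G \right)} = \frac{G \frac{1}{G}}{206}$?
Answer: $- \frac{577728927}{206} \approx -2.8045 \cdot 10^{6}$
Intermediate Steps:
$q{\left(G \right)} = \frac{1}{206}$ ($q{\left(G \right)} = 1 \cdot \frac{1}{206} = \frac{1}{206}$)
$\left(47916 - 48195\right) \left(q{\left(32 + 40 \right)} + \left(19621 - 9569\right)\right) = \left(47916 - 48195\right) \left(\frac{1}{206} + \left(19621 - 9569\right)\right) = - 279 \left(\frac{1}{206} + 10052\right) = \left(-279\right) \frac{2070713}{206} = - \frac{577728927}{206}$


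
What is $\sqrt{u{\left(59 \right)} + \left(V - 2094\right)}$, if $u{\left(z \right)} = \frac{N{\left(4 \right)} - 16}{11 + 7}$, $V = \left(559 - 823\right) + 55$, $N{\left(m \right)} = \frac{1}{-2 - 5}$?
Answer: $\frac{i \sqrt{4064074}}{42} \approx 47.999 i$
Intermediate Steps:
$N{\left(m \right)} = - \frac{1}{7}$ ($N{\left(m \right)} = \frac{1}{-7} = - \frac{1}{7}$)
$V = -209$ ($V = -264 + 55 = -209$)
$u{\left(z \right)} = - \frac{113}{126}$ ($u{\left(z \right)} = \frac{- \frac{1}{7} - 16}{11 + 7} = \frac{- \frac{1}{7} - 16}{18} = \left(- \frac{113}{7}\right) \frac{1}{18} = - \frac{113}{126}$)
$\sqrt{u{\left(59 \right)} + \left(V - 2094\right)} = \sqrt{- \frac{113}{126} - 2303} = \sqrt{- \frac{290291}{126}} = \frac{i \sqrt{4064074}}{42}$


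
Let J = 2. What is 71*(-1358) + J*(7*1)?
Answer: -96404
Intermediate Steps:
71*(-1358) + J*(7*1) = 71*(-1358) + 2*(7*1) = -96418 + 2*7 = -96418 + 14 = -96404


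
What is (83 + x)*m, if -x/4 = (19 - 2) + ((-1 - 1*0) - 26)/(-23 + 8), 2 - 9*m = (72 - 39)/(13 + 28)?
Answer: 637/615 ≈ 1.0358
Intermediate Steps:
m = 49/369 (m = 2/9 - (72 - 39)/(9*(13 + 28)) = 2/9 - 11/(3*41) = 2/9 - ⅑*33/41 = 2/9 - 11/123 = 49/369 ≈ 0.13279)
x = -376/5 (x = -4*((19 - 2) + ((-1 - 1*0) - 26)/(-23 + 8)) = -4*(17 + ((-1 + 0) - 26)/(-15)) = -4*(17 + (-1 - 26)*(-1/15)) = -4*(17 - 27*(-1/15)) = -4*(17 + 9/5) = -4*94/5 = -376/5 ≈ -75.200)
(83 + x)*m = (83 - 376/5)*(49/369) = (39/5)*(49/369) = 637/615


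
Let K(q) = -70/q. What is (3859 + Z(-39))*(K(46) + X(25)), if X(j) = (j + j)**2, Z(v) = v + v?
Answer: 217275165/23 ≈ 9.4468e+6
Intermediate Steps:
Z(v) = 2*v
X(j) = 4*j**2 (X(j) = (2*j)**2 = 4*j**2)
(3859 + Z(-39))*(K(46) + X(25)) = (3859 + 2*(-39))*(-70/46 + 4*25**2) = (3859 - 78)*(-70*1/46 + 4*625) = 3781*(-35/23 + 2500) = 3781*(57465/23) = 217275165/23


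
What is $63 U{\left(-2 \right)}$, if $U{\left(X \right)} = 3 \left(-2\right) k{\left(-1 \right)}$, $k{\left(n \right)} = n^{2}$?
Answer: $-378$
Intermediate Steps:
$U{\left(X \right)} = -6$ ($U{\left(X \right)} = 3 \left(-2\right) \left(-1\right)^{2} = \left(-6\right) 1 = -6$)
$63 U{\left(-2 \right)} = 63 \left(-6\right) = -378$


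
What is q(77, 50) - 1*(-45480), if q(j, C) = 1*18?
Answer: 45498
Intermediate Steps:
q(j, C) = 18
q(77, 50) - 1*(-45480) = 18 - 1*(-45480) = 18 + 45480 = 45498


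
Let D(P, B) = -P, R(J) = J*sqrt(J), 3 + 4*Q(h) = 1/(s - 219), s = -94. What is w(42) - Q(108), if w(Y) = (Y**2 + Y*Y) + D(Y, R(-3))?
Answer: 1091353/313 ≈ 3486.8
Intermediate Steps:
Q(h) = -235/313 (Q(h) = -3/4 + 1/(4*(-94 - 219)) = -3/4 + (1/4)/(-313) = -3/4 + (1/4)*(-1/313) = -3/4 - 1/1252 = -235/313)
R(J) = J**(3/2)
w(Y) = -Y + 2*Y**2 (w(Y) = (Y**2 + Y*Y) - Y = (Y**2 + Y**2) - Y = 2*Y**2 - Y = -Y + 2*Y**2)
w(42) - Q(108) = 42*(-1 + 2*42) - 1*(-235/313) = 42*(-1 + 84) + 235/313 = 42*83 + 235/313 = 3486 + 235/313 = 1091353/313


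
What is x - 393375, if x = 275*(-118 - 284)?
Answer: -503925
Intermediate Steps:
x = -110550 (x = 275*(-402) = -110550)
x - 393375 = -110550 - 393375 = -503925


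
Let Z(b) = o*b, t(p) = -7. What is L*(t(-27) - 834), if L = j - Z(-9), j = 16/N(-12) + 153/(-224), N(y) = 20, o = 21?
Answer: -178133051/1120 ≈ -1.5905e+5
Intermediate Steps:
j = 131/1120 (j = 16/20 + 153/(-224) = 16*(1/20) + 153*(-1/224) = ⅘ - 153/224 = 131/1120 ≈ 0.11696)
Z(b) = 21*b
L = 211811/1120 (L = 131/1120 - 21*(-9) = 131/1120 - 1*(-189) = 131/1120 + 189 = 211811/1120 ≈ 189.12)
L*(t(-27) - 834) = 211811*(-7 - 834)/1120 = (211811/1120)*(-841) = -178133051/1120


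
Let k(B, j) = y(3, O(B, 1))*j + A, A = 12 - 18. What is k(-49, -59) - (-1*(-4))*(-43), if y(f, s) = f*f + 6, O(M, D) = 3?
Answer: -719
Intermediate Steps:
y(f, s) = 6 + f² (y(f, s) = f² + 6 = 6 + f²)
A = -6
k(B, j) = -6 + 15*j (k(B, j) = (6 + 3²)*j - 6 = (6 + 9)*j - 6 = 15*j - 6 = -6 + 15*j)
k(-49, -59) - (-1*(-4))*(-43) = (-6 + 15*(-59)) - (-1*(-4))*(-43) = (-6 - 885) - 4*(-43) = -891 - 1*(-172) = -891 + 172 = -719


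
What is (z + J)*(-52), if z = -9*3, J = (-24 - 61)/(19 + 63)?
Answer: 59774/41 ≈ 1457.9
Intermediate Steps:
J = -85/82 ≈ -1.0366
z = -27
(z + J)*(-52) = (-27 - 85/82)*(-52) = -2299/82*(-52) = 59774/41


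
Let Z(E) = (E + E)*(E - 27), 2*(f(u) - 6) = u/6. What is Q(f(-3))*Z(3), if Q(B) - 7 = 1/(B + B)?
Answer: -23472/23 ≈ -1020.5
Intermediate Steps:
f(u) = 6 + u/12 (f(u) = 6 + (u/6)/2 = 6 + u/12)
Q(B) = 7 + 1/(2*B) (Q(B) = 7 + 1/(B + B) = 7 + 1/(2*B))
Z(E) = 2*E*(-27 + E) (Z(E) = (2*E)*(-27 + E) = 2*E*(-27 + E))
Q(f(-3))*Z(3) = (7 + 1/(2*(6 + (1/12)*(-3))))*(2*3*(-27 + 3)) = (7 + 1/(2*(6 - ¼)))*(2*3*(-24)) = (7 + 1/(2*(23/4)))*(-144) = (7 + (½)*(4/23))*(-144) = (7 + 2/23)*(-144) = (163/23)*(-144) = -23472/23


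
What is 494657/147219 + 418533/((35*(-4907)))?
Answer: 23338856738/25284127155 ≈ 0.92306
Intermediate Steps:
494657/147219 + 418533/((35*(-4907))) = 494657*(1/147219) + 418533/(-171745) = 494657/147219 + 418533*(-1/171745) = 494657/147219 - 418533/171745 = 23338856738/25284127155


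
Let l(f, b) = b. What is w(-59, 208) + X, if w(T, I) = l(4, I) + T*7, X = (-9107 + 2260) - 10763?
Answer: -17815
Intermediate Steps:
X = -17610 (X = -6847 - 10763 = -17610)
w(T, I) = I + 7*T (w(T, I) = I + T*7 = I + 7*T)
w(-59, 208) + X = (208 + 7*(-59)) - 17610 = (208 - 413) - 17610 = -205 - 17610 = -17815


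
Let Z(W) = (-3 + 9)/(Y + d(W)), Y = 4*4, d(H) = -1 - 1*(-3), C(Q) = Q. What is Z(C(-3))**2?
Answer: 1/9 ≈ 0.11111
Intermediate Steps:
d(H) = 2 (d(H) = -1 + 3 = 2)
Y = 16
Z(W) = 1/3 (Z(W) = (-3 + 9)/(16 + 2) = 6/18 = 6*(1/18) = 1/3)
Z(C(-3))**2 = (1/3)**2 = 1/9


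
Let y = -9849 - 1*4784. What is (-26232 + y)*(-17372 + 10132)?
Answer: 295862600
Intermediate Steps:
y = -14633 (y = -9849 - 4784 = -14633)
(-26232 + y)*(-17372 + 10132) = (-26232 - 14633)*(-17372 + 10132) = -40865*(-7240) = 295862600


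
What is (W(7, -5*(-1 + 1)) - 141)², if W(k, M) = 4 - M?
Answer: 18769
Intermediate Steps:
(W(7, -5*(-1 + 1)) - 141)² = ((4 - (-5)*(-1 + 1)) - 141)² = ((4 - (-5)*0) - 141)² = ((4 - 1*0) - 141)² = ((4 + 0) - 141)² = (4 - 141)² = (-137)² = 18769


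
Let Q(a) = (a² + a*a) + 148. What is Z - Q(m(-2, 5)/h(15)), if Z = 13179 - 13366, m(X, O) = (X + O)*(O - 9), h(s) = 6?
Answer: -343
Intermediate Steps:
m(X, O) = (-9 + O)*(O + X) (m(X, O) = (O + X)*(-9 + O) = (-9 + O)*(O + X))
Q(a) = 148 + 2*a² (Q(a) = (a² + a²) + 148 = 2*a² + 148 = 148 + 2*a²)
Z = -187
Z - Q(m(-2, 5)/h(15)) = -187 - (148 + 2*((5² - 9*5 - 9*(-2) + 5*(-2))/6)²) = -187 - (148 + 2*((25 - 45 + 18 - 10)*(⅙))²) = -187 - (148 + 2*(-12*⅙)²) = -187 - (148 + 2*(-2)²) = -187 - (148 + 2*4) = -187 - (148 + 8) = -187 - 1*156 = -187 - 156 = -343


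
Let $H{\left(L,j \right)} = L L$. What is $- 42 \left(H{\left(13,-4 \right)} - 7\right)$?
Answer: $-6804$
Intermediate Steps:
$H{\left(L,j \right)} = L^{2}$
$- 42 \left(H{\left(13,-4 \right)} - 7\right) = - 42 \left(13^{2} - 7\right) = - 42 \left(169 - 7\right) = \left(-42\right) 162 = -6804$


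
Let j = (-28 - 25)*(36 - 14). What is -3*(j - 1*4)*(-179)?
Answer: -628290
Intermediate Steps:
j = -1166 (j = -53*22 = -1166)
-3*(j - 1*4)*(-179) = -3*(-1166 - 1*4)*(-179) = -3*(-1166 - 4)*(-179) = -3*(-1170)*(-179) = 3510*(-179) = -628290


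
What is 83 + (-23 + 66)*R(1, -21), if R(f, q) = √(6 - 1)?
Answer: 83 + 43*√5 ≈ 179.15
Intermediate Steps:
R(f, q) = √5
83 + (-23 + 66)*R(1, -21) = 83 + (-23 + 66)*√5 = 83 + 43*√5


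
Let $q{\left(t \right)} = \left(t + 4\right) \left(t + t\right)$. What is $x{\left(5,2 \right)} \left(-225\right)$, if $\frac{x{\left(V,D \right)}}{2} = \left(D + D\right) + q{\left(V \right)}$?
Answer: $-42300$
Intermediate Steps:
$q{\left(t \right)} = 2 t \left(4 + t\right)$ ($q{\left(t \right)} = \left(4 + t\right) 2 t = 2 t \left(4 + t\right)$)
$x{\left(V,D \right)} = 4 D + 4 V \left(4 + V\right)$ ($x{\left(V,D \right)} = 2 \left(\left(D + D\right) + 2 V \left(4 + V\right)\right) = 2 \left(2 D + 2 V \left(4 + V\right)\right) = 4 D + 4 V \left(4 + V\right)$)
$x{\left(5,2 \right)} \left(-225\right) = \left(4 \cdot 2 + 4 \cdot 5 \left(4 + 5\right)\right) \left(-225\right) = \left(8 + 4 \cdot 5 \cdot 9\right) \left(-225\right) = \left(8 + 180\right) \left(-225\right) = 188 \left(-225\right) = -42300$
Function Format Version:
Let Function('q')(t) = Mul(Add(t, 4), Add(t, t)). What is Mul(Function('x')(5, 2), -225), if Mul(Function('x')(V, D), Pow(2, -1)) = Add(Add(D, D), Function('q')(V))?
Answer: -42300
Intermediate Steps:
Function('q')(t) = Mul(2, t, Add(4, t)) (Function('q')(t) = Mul(Add(4, t), Mul(2, t)) = Mul(2, t, Add(4, t)))
Function('x')(V, D) = Add(Mul(4, D), Mul(4, V, Add(4, V))) (Function('x')(V, D) = Mul(2, Add(Add(D, D), Mul(2, V, Add(4, V)))) = Mul(2, Add(Mul(2, D), Mul(2, V, Add(4, V)))) = Add(Mul(4, D), Mul(4, V, Add(4, V))))
Mul(Function('x')(5, 2), -225) = Mul(Add(Mul(4, 2), Mul(4, 5, Add(4, 5))), -225) = Mul(Add(8, Mul(4, 5, 9)), -225) = Mul(Add(8, 180), -225) = Mul(188, -225) = -42300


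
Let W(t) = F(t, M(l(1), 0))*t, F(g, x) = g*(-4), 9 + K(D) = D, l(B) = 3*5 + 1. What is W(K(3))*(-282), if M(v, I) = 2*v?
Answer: 40608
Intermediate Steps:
l(B) = 16 (l(B) = 15 + 1 = 16)
K(D) = -9 + D
F(g, x) = -4*g
W(t) = -4*t² (W(t) = (-4*t)*t = -4*t²)
W(K(3))*(-282) = -4*(-9 + 3)²*(-282) = -4*(-6)²*(-282) = -4*36*(-282) = -144*(-282) = 40608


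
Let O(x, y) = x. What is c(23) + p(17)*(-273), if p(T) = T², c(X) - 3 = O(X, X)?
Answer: -78871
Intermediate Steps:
c(X) = 3 + X
c(23) + p(17)*(-273) = (3 + 23) + 17²*(-273) = 26 + 289*(-273) = 26 - 78897 = -78871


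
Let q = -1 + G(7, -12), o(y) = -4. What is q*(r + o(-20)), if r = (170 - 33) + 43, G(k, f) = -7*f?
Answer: 14608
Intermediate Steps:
q = 83 (q = -1 - 7*(-12) = -1 + 84 = 83)
r = 180 (r = 137 + 43 = 180)
q*(r + o(-20)) = 83*(180 - 4) = 83*176 = 14608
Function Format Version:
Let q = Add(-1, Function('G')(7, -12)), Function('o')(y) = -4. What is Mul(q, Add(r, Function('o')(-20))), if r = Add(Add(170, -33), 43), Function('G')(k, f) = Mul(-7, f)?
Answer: 14608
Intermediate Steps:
q = 83 (q = Add(-1, Mul(-7, -12)) = Add(-1, 84) = 83)
r = 180 (r = Add(137, 43) = 180)
Mul(q, Add(r, Function('o')(-20))) = Mul(83, Add(180, -4)) = Mul(83, 176) = 14608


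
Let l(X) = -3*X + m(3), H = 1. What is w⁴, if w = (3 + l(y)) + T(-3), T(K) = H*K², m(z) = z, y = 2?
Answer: 6561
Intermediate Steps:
l(X) = 3 - 3*X (l(X) = -3*X + 3 = 3 - 3*X)
T(K) = K² (T(K) = 1*K² = K²)
w = 9 (w = (3 + (3 - 3*2)) + (-3)² = (3 + (3 - 6)) + 9 = (3 - 3) + 9 = 0 + 9 = 9)
w⁴ = 9⁴ = 6561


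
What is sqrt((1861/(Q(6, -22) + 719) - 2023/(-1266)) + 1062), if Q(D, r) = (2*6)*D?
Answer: sqrt(1068950224843746)/1001406 ≈ 32.649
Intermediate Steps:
Q(D, r) = 12*D
sqrt((1861/(Q(6, -22) + 719) - 2023/(-1266)) + 1062) = sqrt((1861/(12*6 + 719) - 2023/(-1266)) + 1062) = sqrt((1861/(72 + 719) - 2023*(-1/1266)) + 1062) = sqrt((1861/791 + 2023/1266) + 1062) = sqrt(3956219/1001406 + 1062) = sqrt(1067449391/1001406) = sqrt(1068950224843746)/1001406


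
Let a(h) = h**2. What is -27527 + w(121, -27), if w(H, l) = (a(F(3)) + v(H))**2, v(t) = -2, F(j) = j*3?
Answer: -21286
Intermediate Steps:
F(j) = 3*j
w(H, l) = 6241 (w(H, l) = ((3*3)**2 - 2)**2 = (9**2 - 2)**2 = (81 - 2)**2 = 79**2 = 6241)
-27527 + w(121, -27) = -27527 + 6241 = -21286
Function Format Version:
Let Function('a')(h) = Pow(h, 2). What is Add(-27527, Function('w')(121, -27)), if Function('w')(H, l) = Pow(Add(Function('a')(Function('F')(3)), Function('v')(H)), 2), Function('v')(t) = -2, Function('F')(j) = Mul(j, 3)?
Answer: -21286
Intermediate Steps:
Function('F')(j) = Mul(3, j)
Function('w')(H, l) = 6241 (Function('w')(H, l) = Pow(Add(Pow(Mul(3, 3), 2), -2), 2) = Pow(Add(Pow(9, 2), -2), 2) = Pow(Add(81, -2), 2) = Pow(79, 2) = 6241)
Add(-27527, Function('w')(121, -27)) = Add(-27527, 6241) = -21286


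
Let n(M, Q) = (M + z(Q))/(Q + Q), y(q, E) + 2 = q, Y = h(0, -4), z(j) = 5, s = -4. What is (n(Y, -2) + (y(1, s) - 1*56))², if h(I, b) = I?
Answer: 54289/16 ≈ 3393.1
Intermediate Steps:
Y = 0
y(q, E) = -2 + q
n(M, Q) = (5 + M)/(2*Q) (n(M, Q) = (M + 5)/(Q + Q) = (5 + M)/((2*Q)) = (5 + M)*(1/(2*Q)) = (5 + M)/(2*Q))
(n(Y, -2) + (y(1, s) - 1*56))² = ((½)*(5 + 0)/(-2) + ((-2 + 1) - 1*56))² = ((½)*(-½)*5 + (-1 - 56))² = (-5/4 - 57)² = (-233/4)² = 54289/16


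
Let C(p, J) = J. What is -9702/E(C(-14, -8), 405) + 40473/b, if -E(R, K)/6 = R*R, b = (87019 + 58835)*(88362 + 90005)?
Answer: 779020952707/30833233088 ≈ 25.266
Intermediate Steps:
b = 26015540418 (b = 145854*178367 = 26015540418)
E(R, K) = -6*R**2 (E(R, K) = -6*R*R = -6*R**2)
-9702/E(C(-14, -8), 405) + 40473/b = -9702/((-6*(-8)**2)) + 40473/26015540418 = -9702/((-6*64)) + 40473*(1/26015540418) = -9702/(-384) + 1499/963538534 = -9702*(-1/384) + 1499/963538534 = 1617/64 + 1499/963538534 = 779020952707/30833233088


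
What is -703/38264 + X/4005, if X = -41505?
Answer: -106064189/10216488 ≈ -10.382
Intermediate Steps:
-703/38264 + X/4005 = -703/38264 - 41505/4005 = -703*1/38264 - 41505*1/4005 = -703/38264 - 2767/267 = -106064189/10216488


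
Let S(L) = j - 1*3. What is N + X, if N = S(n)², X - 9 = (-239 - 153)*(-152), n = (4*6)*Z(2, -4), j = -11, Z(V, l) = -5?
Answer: 59789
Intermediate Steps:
n = -120 (n = (4*6)*(-5) = 24*(-5) = -120)
X = 59593 (X = 9 + (-239 - 153)*(-152) = 9 - 392*(-152) = 9 + 59584 = 59593)
S(L) = -14 (S(L) = -11 - 1*3 = -11 - 3 = -14)
N = 196 (N = (-14)² = 196)
N + X = 196 + 59593 = 59789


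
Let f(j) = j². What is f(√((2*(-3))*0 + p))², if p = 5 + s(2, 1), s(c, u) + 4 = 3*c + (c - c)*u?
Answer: 49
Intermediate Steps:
s(c, u) = -4 + 3*c (s(c, u) = -4 + (3*c + (c - c)*u) = -4 + (3*c + 0*u) = -4 + (3*c + 0) = -4 + 3*c)
p = 7 (p = 5 + (-4 + 3*2) = 5 + (-4 + 6) = 5 + 2 = 7)
f(√((2*(-3))*0 + p))² = ((√((2*(-3))*0 + 7))²)² = ((√(-6*0 + 7))²)² = ((√(0 + 7))²)² = ((√7)²)² = 7² = 49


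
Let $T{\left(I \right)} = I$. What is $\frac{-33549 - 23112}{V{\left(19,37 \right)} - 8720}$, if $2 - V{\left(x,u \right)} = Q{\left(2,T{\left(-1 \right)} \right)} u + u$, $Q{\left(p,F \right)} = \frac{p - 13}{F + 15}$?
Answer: $\frac{264418}{40721} \approx 6.4934$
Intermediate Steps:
$Q{\left(p,F \right)} = \frac{-13 + p}{15 + F}$
$V{\left(x,u \right)} = 2 - \frac{3 u}{14}$ ($V{\left(x,u \right)} = 2 - \left(\frac{-13 + 2}{15 - 1} u + u\right) = 2 - \left(\frac{1}{14} \left(-11\right) u + u\right) = 2 - \left(- \frac{11 u}{14} + u\right) = 2 - \frac{3 u}{14}$)
$\frac{-33549 - 23112}{V{\left(19,37 \right)} - 8720} = \frac{-33549 - 23112}{\left(2 - \frac{111}{14}\right) - 8720} = - \frac{56661}{\left(2 - \frac{111}{14}\right) - 8720} = - \frac{56661}{- \frac{83}{14} - 8720} = - \frac{56661}{- \frac{122163}{14}} = \left(-56661\right) \left(- \frac{14}{122163}\right) = \frac{264418}{40721}$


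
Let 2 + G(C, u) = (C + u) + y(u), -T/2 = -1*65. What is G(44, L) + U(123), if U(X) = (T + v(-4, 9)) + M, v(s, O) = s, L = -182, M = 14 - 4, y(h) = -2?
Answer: -6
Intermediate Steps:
M = 10
T = 130 (T = -(-2)*65 = -2*(-65) = 130)
G(C, u) = -4 + C + u (G(C, u) = -2 + ((C + u) - 2) = -2 + (-2 + C + u) = -4 + C + u)
U(X) = 136 (U(X) = (130 - 4) + 10 = 126 + 10 = 136)
G(44, L) + U(123) = (-4 + 44 - 182) + 136 = -142 + 136 = -6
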